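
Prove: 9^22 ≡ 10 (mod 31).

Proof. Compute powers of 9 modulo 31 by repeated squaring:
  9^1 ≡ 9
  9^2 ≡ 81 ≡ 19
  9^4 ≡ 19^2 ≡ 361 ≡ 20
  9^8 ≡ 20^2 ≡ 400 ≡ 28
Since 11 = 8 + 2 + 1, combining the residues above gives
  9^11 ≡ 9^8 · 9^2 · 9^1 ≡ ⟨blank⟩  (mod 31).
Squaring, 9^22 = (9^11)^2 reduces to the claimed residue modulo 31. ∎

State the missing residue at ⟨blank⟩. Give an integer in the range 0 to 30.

14

Multiply the listed residues: 28 · 19 · 9 = 532 → 4788.
Reducing modulo 31: 4788 = 154·31 + 14, so 9^11 ≡ 14.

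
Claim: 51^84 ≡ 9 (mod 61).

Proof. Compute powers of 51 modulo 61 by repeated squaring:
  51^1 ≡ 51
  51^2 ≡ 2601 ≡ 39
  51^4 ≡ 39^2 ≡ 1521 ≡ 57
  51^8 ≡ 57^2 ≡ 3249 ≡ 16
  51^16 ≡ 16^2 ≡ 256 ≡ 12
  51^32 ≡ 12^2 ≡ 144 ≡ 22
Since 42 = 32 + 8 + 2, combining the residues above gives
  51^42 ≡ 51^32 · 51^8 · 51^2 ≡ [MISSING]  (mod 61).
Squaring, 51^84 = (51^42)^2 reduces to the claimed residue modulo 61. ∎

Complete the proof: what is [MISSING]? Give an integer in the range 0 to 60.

Multiply the listed residues: 22 · 16 · 39 = 352 → 13728.
Reducing modulo 61: 13728 = 225·61 + 3, so 51^42 ≡ 3.

3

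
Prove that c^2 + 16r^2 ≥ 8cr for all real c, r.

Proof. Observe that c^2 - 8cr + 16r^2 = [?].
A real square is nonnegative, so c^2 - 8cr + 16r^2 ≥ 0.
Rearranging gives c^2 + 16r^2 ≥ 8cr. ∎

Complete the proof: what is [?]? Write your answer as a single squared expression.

c^2 - 8cr + 16r^2 is a perfect-square trinomial: the outer terms are (c)^2 and (4r)^2, and the cross term is -2·c·4r.
So c^2 - 8cr + 16r^2 = (c - 4r)^2 ≥ 0.

(c - 4r)^2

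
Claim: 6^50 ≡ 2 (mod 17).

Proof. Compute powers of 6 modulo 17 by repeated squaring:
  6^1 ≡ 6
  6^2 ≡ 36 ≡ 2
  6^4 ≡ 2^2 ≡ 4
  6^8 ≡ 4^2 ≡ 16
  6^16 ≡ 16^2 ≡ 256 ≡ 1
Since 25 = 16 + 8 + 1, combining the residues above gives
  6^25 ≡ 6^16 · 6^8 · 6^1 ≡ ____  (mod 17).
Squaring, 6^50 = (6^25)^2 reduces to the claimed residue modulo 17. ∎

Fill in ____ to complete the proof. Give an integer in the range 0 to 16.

11

6^16 · 6^8 · 6^1 ≡ 1 · 16 · 6 = 96.
96 mod 17 = 11, so 6^25 ≡ 11 (mod 17).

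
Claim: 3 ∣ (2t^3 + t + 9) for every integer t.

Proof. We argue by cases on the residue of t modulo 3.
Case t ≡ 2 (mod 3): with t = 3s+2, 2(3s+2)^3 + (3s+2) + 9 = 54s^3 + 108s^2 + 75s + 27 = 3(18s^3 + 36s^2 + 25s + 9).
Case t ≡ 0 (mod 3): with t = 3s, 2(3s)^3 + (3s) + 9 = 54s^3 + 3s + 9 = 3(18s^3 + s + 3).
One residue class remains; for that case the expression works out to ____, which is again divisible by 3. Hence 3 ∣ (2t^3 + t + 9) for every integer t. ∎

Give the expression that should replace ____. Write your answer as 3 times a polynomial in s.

3(18s^3 + 18s^2 + 7s + 4)

Only t ≡ 1 (mod 3) is unaccounted for. Put t = 3s+1:
2(3s+1)^3 + (3s+1) + 9 expands to 54s^3 + 54s^2 + 21s + 12,
and factoring out 3 leaves 3(18s^3 + 18s^2 + 7s + 4).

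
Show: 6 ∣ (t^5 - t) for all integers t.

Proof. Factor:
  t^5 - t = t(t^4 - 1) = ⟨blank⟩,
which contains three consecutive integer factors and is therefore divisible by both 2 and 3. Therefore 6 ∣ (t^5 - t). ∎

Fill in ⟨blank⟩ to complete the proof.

t^4 - 1 = (t^2 - 1)(t^2 + 1), and t^2 - 1 = (t-1)(t+1).
So t(t^4 - 1) = (t - 1)t(t + 1)(t^2 + 1).

(t - 1)t(t + 1)(t^2 + 1)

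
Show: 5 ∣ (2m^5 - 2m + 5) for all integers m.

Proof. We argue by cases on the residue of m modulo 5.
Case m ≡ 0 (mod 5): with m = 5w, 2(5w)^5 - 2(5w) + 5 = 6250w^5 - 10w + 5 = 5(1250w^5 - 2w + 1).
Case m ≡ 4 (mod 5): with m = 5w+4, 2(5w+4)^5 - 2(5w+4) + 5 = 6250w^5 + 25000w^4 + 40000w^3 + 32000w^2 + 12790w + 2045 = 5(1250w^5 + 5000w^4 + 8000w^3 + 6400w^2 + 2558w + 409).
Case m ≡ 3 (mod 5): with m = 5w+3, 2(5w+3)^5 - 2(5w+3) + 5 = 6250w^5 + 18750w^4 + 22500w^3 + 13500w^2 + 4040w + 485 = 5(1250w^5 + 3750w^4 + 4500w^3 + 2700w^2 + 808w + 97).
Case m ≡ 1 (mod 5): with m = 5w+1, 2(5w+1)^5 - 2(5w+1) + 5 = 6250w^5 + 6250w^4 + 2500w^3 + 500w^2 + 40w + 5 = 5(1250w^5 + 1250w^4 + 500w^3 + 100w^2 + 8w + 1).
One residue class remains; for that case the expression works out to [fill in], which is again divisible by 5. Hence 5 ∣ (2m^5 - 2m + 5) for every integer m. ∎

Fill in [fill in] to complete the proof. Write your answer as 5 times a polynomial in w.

5(1250w^5 + 2500w^4 + 2000w^3 + 800w^2 + 158w + 13)

The residues treated are {0, 4, 3, 1}, so the missing case is m ≡ 2 (mod 5); write m = 5w+2.
Then 2(5w+2)^5 - 2(5w+2) + 5 = 6250w^5 + 12500w^4 + 10000w^3 + 4000w^2 + 790w + 65 = 5(1250w^5 + 2500w^4 + 2000w^3 + 800w^2 + 158w + 13).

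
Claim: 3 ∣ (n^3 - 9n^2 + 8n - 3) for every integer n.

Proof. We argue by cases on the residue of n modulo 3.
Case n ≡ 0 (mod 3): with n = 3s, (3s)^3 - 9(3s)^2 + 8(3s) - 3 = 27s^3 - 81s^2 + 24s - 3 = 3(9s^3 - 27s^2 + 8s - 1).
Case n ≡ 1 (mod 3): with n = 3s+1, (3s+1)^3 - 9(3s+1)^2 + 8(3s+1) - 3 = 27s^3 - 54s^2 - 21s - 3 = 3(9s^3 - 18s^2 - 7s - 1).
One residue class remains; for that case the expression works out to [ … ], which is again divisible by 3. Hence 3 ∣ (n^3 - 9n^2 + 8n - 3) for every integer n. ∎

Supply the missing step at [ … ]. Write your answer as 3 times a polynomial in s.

The residues treated are {0, 1}, so the missing case is n ≡ 2 (mod 3); write n = 3s+2.
Then (3s+2)^3 - 9(3s+2)^2 + 8(3s+2) - 3 = 27s^3 - 27s^2 - 48s - 15 = 3(9s^3 - 9s^2 - 16s - 5).

3(9s^3 - 9s^2 - 16s - 5)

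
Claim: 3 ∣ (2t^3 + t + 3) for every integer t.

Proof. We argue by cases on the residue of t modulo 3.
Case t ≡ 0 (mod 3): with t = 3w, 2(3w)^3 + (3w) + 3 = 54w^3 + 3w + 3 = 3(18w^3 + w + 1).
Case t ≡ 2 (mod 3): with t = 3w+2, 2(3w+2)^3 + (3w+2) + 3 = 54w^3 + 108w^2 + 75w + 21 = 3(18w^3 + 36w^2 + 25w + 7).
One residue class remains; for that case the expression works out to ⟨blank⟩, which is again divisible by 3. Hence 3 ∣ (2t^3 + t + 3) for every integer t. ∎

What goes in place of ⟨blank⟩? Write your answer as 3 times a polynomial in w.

3(18w^3 + 18w^2 + 7w + 2)

Only t ≡ 1 (mod 3) is unaccounted for. Put t = 3w+1:
2(3w+1)^3 + (3w+1) + 3 expands to 54w^3 + 54w^2 + 21w + 6,
and factoring out 3 leaves 3(18w^3 + 18w^2 + 7w + 2).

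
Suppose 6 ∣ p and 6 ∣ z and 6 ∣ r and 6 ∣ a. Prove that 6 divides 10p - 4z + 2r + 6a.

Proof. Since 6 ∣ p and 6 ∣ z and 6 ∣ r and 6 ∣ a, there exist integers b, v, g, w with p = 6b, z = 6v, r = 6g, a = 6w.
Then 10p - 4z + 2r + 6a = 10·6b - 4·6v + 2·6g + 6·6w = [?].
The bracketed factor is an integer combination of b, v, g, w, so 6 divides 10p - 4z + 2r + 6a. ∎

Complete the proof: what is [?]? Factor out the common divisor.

Each term has a factor of 6: 10·6b - 4·6v + 2·6g + 6·6w = 6·(10b + 2g - 4v + 6w).
Since 10b + 2g - 4v + 6w is an integer, 6 ∣ (10p - 4z + 2r + 6a).

6(10b + 2g - 4v + 6w)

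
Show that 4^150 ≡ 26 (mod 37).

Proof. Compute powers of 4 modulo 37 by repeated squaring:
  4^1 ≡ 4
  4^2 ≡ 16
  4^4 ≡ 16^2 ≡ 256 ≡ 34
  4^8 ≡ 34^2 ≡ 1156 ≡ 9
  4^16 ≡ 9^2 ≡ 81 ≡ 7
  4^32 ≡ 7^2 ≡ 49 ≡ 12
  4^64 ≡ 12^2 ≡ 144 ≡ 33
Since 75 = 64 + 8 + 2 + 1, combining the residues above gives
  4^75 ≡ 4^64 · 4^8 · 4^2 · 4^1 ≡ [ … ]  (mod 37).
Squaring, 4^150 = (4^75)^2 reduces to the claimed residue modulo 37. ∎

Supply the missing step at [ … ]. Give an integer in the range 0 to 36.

27

4^64 · 4^8 · 4^2 · 4^1 ≡ 33 · 9 · 16 · 4 = 19008.
19008 mod 37 = 27, so 4^75 ≡ 27 (mod 37).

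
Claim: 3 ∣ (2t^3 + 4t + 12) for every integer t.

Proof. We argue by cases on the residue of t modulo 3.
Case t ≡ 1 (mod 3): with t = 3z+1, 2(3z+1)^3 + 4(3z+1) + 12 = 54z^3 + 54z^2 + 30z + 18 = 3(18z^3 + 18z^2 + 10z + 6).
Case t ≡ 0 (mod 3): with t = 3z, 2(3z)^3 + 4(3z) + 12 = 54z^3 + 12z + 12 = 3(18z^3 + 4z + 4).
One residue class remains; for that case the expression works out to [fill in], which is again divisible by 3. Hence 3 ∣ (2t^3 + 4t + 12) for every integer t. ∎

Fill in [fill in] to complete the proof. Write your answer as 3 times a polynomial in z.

3(18z^3 + 36z^2 + 28z + 12)

Only t ≡ 2 (mod 3) is unaccounted for. Put t = 3z+2:
2(3z+2)^3 + 4(3z+2) + 12 expands to 54z^3 + 108z^2 + 84z + 36,
and factoring out 3 leaves 3(18z^3 + 36z^2 + 28z + 12).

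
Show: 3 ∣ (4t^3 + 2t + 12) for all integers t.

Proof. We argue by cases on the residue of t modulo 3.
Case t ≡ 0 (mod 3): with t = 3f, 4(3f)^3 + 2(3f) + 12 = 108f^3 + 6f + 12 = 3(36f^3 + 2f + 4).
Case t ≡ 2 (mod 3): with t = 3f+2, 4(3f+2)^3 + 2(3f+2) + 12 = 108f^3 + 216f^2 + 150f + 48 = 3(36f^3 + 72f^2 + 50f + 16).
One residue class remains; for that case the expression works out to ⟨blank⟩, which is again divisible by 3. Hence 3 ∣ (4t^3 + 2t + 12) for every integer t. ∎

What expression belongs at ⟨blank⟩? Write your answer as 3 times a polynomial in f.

The residues treated are {0, 2}, so the missing case is t ≡ 1 (mod 3); write t = 3f+1.
Then 4(3f+1)^3 + 2(3f+1) + 12 = 108f^3 + 108f^2 + 42f + 18 = 3(36f^3 + 36f^2 + 14f + 6).

3(36f^3 + 36f^2 + 14f + 6)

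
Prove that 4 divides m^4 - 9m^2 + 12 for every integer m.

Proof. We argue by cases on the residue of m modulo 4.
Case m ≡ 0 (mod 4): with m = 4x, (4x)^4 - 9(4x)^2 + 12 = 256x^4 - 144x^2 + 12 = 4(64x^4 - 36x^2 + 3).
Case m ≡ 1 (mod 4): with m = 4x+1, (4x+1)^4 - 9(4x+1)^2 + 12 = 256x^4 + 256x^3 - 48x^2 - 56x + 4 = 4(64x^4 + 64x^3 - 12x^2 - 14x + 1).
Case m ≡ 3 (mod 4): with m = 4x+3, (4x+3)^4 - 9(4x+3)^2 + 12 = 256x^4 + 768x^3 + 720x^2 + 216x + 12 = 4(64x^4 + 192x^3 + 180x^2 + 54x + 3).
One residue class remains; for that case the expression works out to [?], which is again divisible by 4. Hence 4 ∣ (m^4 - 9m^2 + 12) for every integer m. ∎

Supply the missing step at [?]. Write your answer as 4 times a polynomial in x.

4(64x^4 + 128x^3 + 60x^2 - 4x - 2)

The residues treated are {0, 1, 3}, so the missing case is m ≡ 2 (mod 4); write m = 4x+2.
Then (4x+2)^4 - 9(4x+2)^2 + 12 = 256x^4 + 512x^3 + 240x^2 - 16x - 8 = 4(64x^4 + 128x^3 + 60x^2 - 4x - 2).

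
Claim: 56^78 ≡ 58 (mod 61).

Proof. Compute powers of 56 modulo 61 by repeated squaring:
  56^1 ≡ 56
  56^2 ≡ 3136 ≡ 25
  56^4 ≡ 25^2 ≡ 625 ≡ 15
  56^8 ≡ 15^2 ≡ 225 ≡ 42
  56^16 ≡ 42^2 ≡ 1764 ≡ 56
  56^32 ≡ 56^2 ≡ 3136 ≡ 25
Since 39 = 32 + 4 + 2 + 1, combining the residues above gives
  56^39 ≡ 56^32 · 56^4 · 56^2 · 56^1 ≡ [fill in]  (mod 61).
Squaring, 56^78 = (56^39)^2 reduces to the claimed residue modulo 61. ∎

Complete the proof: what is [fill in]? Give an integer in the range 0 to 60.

34

Multiply the listed residues: 25 · 15 · 25 · 56 = 375 → 9375 → 525000.
Reducing modulo 61: 525000 = 8606·61 + 34, so 56^39 ≡ 34.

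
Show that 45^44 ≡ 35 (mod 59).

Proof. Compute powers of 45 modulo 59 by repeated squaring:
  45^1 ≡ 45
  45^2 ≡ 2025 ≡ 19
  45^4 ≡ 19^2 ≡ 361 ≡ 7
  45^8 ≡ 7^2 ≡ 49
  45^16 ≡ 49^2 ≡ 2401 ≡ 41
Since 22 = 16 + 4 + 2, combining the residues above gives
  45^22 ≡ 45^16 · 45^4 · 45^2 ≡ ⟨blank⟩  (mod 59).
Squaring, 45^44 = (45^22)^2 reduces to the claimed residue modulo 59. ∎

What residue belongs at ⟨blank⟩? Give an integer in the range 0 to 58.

45^16 · 45^4 · 45^2 ≡ 41 · 7 · 19 = 5453.
5453 mod 59 = 25, so 45^22 ≡ 25 (mod 59).

25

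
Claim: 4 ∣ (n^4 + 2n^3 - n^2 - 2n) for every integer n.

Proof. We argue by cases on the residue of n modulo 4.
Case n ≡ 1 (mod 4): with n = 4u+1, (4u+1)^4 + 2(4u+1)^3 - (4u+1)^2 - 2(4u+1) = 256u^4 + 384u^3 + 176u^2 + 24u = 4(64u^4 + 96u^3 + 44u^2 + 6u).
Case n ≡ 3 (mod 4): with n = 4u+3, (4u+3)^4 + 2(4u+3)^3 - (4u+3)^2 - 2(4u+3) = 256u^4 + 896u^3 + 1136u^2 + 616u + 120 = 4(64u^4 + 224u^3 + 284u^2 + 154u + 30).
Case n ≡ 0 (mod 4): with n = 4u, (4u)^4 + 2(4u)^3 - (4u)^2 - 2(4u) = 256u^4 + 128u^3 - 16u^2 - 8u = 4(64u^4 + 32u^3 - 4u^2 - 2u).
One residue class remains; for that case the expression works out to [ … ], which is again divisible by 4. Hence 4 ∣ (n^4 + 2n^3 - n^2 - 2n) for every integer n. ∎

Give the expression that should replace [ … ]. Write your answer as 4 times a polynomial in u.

The residues treated are {1, 3, 0}, so the missing case is n ≡ 2 (mod 4); write n = 4u+2.
Then (4u+2)^4 + 2(4u+2)^3 - (4u+2)^2 - 2(4u+2) = 256u^4 + 640u^3 + 560u^2 + 200u + 24 = 4(64u^4 + 160u^3 + 140u^2 + 50u + 6).

4(64u^4 + 160u^3 + 140u^2 + 50u + 6)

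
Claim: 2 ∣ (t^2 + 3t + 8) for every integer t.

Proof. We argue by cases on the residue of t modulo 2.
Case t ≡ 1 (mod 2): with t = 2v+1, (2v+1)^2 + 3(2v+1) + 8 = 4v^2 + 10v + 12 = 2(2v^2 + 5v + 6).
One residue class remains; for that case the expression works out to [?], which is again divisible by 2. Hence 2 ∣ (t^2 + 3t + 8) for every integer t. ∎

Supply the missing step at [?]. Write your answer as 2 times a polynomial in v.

Only t ≡ 0 (mod 2) is unaccounted for. Put t = 2v:
(2v)^2 + 3(2v) + 8 expands to 4v^2 + 6v + 8,
and factoring out 2 leaves 2(2v^2 + 3v + 4).

2(2v^2 + 3v + 4)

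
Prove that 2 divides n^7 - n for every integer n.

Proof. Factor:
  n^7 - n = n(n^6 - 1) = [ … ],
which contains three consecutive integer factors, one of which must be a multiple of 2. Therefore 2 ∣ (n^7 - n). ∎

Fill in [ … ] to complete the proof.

(n - 1)n(n + 1)(n^4 + n^2 + 1)

n^6 - 1 = (n^2 - 1)(n^4 + n^2 + 1), and n^2 - 1 = (n-1)(n+1).
So n(n^6 - 1) = (n - 1)n(n + 1)(n^4 + n^2 + 1).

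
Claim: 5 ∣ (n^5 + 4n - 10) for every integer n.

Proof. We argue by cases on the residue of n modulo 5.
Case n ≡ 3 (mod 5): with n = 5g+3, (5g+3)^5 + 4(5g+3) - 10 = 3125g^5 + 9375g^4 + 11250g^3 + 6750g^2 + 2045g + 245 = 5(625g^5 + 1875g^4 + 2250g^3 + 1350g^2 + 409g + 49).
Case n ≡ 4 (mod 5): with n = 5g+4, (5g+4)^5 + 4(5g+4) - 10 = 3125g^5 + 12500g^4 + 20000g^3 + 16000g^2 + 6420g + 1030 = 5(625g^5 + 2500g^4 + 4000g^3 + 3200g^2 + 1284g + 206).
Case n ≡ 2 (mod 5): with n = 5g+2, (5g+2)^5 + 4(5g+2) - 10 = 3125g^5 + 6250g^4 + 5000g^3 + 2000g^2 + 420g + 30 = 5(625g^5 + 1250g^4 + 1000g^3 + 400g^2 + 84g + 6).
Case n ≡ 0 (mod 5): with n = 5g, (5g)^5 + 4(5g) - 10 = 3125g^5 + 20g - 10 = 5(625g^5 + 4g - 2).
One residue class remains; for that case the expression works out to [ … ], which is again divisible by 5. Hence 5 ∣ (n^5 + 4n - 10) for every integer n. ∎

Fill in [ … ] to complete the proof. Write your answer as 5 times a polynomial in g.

The residues treated are {3, 4, 2, 0}, so the missing case is n ≡ 1 (mod 5); write n = 5g+1.
Then (5g+1)^5 + 4(5g+1) - 10 = 3125g^5 + 3125g^4 + 1250g^3 + 250g^2 + 45g - 5 = 5(625g^5 + 625g^4 + 250g^3 + 50g^2 + 9g - 1).

5(625g^5 + 625g^4 + 250g^3 + 50g^2 + 9g - 1)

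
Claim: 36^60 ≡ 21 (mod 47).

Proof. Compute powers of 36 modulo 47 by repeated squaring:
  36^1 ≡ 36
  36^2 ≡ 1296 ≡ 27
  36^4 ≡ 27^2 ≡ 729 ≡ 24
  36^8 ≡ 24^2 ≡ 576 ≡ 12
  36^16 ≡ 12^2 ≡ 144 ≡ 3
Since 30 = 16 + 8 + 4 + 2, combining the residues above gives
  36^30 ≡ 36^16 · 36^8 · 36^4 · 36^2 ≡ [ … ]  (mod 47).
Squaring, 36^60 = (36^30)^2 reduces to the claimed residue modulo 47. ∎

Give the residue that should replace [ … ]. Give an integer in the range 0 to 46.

16

Multiply the listed residues: 3 · 12 · 24 · 27 = 36 → 864 → 23328.
Reducing modulo 47: 23328 = 496·47 + 16, so 36^30 ≡ 16.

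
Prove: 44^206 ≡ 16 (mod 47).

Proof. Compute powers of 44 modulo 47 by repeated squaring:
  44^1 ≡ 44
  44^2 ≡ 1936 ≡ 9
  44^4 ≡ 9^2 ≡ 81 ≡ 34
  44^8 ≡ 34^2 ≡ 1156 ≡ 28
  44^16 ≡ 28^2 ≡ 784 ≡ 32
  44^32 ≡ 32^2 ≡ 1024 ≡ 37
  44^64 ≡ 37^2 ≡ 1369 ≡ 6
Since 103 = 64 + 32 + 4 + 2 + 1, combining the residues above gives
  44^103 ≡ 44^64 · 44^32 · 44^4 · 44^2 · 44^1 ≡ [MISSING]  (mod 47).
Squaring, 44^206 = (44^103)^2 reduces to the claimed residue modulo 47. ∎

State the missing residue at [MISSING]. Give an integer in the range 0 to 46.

Multiply the listed residues: 6 · 37 · 34 · 9 · 44 = 222 → 7548 → 67932 → 2989008.
Reducing modulo 47: 2989008 = 63595·47 + 43, so 44^103 ≡ 43.

43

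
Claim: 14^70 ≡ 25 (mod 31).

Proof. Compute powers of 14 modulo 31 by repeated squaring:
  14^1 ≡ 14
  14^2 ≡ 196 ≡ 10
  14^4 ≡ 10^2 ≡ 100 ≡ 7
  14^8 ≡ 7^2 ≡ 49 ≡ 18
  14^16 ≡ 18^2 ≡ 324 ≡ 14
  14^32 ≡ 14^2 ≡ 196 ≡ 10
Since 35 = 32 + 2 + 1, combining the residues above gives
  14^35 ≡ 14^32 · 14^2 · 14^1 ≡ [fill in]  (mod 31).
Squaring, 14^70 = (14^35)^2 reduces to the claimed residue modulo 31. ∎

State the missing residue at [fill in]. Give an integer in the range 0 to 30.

5

Multiply the listed residues: 10 · 10 · 14 = 100 → 1400.
Reducing modulo 31: 1400 = 45·31 + 5, so 14^35 ≡ 5.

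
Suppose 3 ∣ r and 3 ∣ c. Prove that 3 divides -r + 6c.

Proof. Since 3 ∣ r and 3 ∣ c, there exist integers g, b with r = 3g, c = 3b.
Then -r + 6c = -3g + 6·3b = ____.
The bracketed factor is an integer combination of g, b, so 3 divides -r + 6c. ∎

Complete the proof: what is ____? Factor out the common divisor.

Pull the common 3 out of every term: -3g + 6·3b = 3(6b - g).
6b - g is an integer, which exhibits the divisibility.

3(6b - g)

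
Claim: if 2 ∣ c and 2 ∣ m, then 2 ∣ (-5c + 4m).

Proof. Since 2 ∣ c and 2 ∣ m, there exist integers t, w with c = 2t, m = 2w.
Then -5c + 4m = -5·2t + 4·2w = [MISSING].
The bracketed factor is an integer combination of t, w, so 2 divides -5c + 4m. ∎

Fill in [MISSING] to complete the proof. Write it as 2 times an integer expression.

2(-5t + 4w)

Each term has a factor of 2: -5·2t + 4·2w = 2·(-5t + 4w).
Since -5t + 4w is an integer, 2 ∣ (-5c + 4m).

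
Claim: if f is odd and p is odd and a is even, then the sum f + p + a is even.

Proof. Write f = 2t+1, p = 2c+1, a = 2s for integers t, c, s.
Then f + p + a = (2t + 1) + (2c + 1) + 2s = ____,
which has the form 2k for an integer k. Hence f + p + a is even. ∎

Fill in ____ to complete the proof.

(2t + 1) + (2c + 1) + 2s = 2c + 2s + 2t + 2
= 2(c + s + t + 1).
Since c + s + t + 1 is an integer, the sum is of the form 2k for an integer k.

2(c + s + t + 1)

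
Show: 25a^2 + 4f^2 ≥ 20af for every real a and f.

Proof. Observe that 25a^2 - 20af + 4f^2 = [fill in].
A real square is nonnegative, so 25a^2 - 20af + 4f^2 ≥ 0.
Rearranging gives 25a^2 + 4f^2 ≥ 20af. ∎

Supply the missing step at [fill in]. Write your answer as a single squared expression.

(5a - 2f)^2

The leading and trailing coefficients are 5^2 and 2^2, and 20 = 2·5·2, so the trinomial is (5a - 2f)^2.
Hence 25a^2 - 20af + 4f^2 ≥ 0.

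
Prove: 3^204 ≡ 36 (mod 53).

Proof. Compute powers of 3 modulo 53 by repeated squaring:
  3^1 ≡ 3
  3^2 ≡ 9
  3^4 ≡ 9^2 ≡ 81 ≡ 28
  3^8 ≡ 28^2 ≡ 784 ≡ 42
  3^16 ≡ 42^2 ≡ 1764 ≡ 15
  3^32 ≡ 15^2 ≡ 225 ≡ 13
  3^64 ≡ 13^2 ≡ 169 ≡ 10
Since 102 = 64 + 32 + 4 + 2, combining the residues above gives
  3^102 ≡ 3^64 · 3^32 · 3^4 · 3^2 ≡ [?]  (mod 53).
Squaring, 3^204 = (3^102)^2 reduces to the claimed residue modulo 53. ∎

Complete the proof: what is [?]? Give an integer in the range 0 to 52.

3^64 · 3^32 · 3^4 · 3^2 ≡ 10 · 13 · 28 · 9 = 32760.
32760 mod 53 = 6, so 3^102 ≡ 6 (mod 53).

6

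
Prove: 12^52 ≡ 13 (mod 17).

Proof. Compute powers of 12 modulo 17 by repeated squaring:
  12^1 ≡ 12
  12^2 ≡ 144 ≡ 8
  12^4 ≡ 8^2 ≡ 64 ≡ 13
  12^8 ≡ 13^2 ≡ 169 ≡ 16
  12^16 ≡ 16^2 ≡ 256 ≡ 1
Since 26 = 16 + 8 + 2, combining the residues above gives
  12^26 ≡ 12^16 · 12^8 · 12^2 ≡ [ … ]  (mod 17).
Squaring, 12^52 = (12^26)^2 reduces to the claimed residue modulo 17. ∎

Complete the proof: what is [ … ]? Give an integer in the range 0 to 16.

12^16 · 12^8 · 12^2 ≡ 1 · 16 · 8 = 128.
128 mod 17 = 9, so 12^26 ≡ 9 (mod 17).

9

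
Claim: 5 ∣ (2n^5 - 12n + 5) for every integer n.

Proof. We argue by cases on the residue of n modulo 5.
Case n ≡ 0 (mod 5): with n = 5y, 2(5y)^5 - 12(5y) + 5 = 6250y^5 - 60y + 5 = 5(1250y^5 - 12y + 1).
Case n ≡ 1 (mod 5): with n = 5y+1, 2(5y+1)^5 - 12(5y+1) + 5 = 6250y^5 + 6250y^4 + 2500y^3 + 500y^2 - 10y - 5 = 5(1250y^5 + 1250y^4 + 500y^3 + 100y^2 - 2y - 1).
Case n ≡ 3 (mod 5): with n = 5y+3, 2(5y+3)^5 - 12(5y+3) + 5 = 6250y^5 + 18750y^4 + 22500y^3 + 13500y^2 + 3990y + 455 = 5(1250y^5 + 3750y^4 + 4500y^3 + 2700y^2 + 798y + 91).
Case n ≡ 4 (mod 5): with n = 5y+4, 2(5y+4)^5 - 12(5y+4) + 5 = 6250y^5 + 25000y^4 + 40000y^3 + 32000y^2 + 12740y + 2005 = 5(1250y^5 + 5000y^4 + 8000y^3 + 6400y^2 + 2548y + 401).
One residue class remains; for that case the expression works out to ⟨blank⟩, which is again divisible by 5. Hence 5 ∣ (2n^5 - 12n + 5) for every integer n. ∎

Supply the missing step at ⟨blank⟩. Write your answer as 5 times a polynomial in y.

Only n ≡ 2 (mod 5) is unaccounted for. Put n = 5y+2:
2(5y+2)^5 - 12(5y+2) + 5 expands to 6250y^5 + 12500y^4 + 10000y^3 + 4000y^2 + 740y + 45,
and factoring out 5 leaves 5(1250y^5 + 2500y^4 + 2000y^3 + 800y^2 + 148y + 9).

5(1250y^5 + 2500y^4 + 2000y^3 + 800y^2 + 148y + 9)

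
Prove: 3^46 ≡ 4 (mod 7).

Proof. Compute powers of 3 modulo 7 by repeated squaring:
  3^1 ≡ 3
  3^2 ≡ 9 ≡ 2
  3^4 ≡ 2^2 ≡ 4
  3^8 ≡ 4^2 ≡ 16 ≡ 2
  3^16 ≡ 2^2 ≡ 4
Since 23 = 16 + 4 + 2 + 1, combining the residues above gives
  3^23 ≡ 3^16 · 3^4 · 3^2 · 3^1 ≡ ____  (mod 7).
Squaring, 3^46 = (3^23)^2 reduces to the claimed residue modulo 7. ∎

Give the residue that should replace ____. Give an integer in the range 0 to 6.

5

3^16 · 3^4 · 3^2 · 3^1 ≡ 4 · 4 · 2 · 3 = 96.
96 mod 7 = 5, so 3^23 ≡ 5 (mod 7).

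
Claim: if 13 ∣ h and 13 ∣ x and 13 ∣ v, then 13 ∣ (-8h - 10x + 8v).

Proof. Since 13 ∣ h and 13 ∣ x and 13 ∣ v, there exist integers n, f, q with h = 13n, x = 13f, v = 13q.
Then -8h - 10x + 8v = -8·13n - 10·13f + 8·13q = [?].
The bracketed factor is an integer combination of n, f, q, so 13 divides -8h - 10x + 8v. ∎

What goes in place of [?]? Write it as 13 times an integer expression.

13(-10f - 8n + 8q)

Each term has a factor of 13: -8·13n - 10·13f + 8·13q = 13·(-10f - 8n + 8q).
Since -10f - 8n + 8q is an integer, 13 ∣ (-8h - 10x + 8v).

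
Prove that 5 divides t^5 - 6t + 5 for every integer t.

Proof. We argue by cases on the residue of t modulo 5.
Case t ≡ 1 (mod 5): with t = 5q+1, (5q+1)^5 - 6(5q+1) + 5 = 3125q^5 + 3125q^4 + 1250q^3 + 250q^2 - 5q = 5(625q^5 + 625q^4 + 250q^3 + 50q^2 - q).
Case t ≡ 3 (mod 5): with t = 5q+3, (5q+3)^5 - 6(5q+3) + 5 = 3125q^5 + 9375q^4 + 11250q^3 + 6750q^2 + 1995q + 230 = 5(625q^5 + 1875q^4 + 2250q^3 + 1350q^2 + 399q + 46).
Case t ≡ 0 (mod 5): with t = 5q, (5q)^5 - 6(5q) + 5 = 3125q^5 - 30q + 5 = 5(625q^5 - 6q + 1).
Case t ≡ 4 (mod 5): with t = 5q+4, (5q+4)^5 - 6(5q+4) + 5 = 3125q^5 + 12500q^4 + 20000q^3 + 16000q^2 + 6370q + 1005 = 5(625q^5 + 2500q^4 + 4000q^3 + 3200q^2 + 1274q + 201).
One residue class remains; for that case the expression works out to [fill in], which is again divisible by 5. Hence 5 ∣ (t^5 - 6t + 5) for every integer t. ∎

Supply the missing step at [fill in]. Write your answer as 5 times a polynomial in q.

5(625q^5 + 1250q^4 + 1000q^3 + 400q^2 + 74q + 5)

The residues treated are {1, 3, 0, 4}, so the missing case is t ≡ 2 (mod 5); write t = 5q+2.
Then (5q+2)^5 - 6(5q+2) + 5 = 3125q^5 + 6250q^4 + 5000q^3 + 2000q^2 + 370q + 25 = 5(625q^5 + 1250q^4 + 1000q^3 + 400q^2 + 74q + 5).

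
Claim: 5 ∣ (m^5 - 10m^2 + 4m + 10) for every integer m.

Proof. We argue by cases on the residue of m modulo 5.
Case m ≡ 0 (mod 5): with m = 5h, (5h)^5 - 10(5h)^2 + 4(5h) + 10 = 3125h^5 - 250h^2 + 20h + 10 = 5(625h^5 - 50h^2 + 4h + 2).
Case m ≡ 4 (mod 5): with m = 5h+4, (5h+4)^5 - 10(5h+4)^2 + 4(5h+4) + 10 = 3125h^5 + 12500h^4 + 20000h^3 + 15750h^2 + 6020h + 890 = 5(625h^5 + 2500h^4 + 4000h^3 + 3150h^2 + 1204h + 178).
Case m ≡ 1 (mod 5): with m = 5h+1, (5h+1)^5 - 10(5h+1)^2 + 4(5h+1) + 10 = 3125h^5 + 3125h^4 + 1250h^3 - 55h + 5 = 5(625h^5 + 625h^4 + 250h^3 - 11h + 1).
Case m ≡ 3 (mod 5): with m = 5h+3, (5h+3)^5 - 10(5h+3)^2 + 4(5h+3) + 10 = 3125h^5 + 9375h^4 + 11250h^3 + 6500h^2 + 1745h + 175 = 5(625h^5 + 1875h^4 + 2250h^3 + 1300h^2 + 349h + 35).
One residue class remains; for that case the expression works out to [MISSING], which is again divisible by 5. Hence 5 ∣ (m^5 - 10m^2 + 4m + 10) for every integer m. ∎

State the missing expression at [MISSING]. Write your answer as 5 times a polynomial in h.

Only m ≡ 2 (mod 5) is unaccounted for. Put m = 5h+2:
(5h+2)^5 - 10(5h+2)^2 + 4(5h+2) + 10 expands to 3125h^5 + 6250h^4 + 5000h^3 + 1750h^2 + 220h + 10,
and factoring out 5 leaves 5(625h^5 + 1250h^4 + 1000h^3 + 350h^2 + 44h + 2).

5(625h^5 + 1250h^4 + 1000h^3 + 350h^2 + 44h + 2)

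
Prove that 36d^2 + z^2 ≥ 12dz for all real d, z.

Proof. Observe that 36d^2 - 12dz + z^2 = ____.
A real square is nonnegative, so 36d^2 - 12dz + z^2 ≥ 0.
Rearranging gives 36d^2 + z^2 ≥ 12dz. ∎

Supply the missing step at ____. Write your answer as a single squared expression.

(6d - z)^2

The leading and trailing coefficients are 6^2 and 1^2, and 12 = 2·6·1, so the trinomial is (6d - z)^2.
Hence 36d^2 - 12dz + z^2 ≥ 0.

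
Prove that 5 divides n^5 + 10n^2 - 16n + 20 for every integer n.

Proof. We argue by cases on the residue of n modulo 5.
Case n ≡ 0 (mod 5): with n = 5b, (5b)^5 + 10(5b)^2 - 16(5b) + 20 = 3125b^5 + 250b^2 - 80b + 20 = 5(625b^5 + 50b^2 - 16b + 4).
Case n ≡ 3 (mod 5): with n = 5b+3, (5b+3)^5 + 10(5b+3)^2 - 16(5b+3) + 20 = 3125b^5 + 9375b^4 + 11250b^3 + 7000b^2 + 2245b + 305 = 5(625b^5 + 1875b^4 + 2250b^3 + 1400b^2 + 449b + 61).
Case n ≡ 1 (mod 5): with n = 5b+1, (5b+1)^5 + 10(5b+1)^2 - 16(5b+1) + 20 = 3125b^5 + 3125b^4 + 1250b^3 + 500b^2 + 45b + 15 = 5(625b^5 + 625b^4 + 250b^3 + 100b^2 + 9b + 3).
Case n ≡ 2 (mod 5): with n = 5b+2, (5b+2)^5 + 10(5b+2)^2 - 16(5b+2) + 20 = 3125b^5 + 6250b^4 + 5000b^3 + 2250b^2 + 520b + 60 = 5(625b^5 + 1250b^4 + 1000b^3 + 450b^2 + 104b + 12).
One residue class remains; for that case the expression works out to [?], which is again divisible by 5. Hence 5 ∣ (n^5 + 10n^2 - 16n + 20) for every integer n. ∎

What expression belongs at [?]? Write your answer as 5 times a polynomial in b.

5(625b^5 + 2500b^4 + 4000b^3 + 3250b^2 + 1344b + 228)

The residues treated are {0, 3, 1, 2}, so the missing case is n ≡ 4 (mod 5); write n = 5b+4.
Then (5b+4)^5 + 10(5b+4)^2 - 16(5b+4) + 20 = 3125b^5 + 12500b^4 + 20000b^3 + 16250b^2 + 6720b + 1140 = 5(625b^5 + 2500b^4 + 4000b^3 + 3250b^2 + 1344b + 228).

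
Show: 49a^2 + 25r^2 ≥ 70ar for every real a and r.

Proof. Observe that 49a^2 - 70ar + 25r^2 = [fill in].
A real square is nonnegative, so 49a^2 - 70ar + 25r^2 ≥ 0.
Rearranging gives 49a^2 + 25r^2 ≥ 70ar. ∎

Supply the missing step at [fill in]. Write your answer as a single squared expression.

The leading and trailing coefficients are 7^2 and 5^2, and 70 = 2·7·5, so the trinomial is (7a - 5r)^2.
Hence 49a^2 - 70ar + 25r^2 ≥ 0.

(7a - 5r)^2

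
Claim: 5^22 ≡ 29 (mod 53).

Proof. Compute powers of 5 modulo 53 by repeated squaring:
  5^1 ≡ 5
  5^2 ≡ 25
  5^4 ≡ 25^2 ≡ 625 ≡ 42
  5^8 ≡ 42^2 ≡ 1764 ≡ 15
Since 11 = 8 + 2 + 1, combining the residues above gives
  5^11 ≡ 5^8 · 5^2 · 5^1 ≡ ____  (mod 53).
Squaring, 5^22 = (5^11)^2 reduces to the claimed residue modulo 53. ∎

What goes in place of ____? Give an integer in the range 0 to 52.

20

Multiply the listed residues: 15 · 25 · 5 = 375 → 1875.
Reducing modulo 53: 1875 = 35·53 + 20, so 5^11 ≡ 20.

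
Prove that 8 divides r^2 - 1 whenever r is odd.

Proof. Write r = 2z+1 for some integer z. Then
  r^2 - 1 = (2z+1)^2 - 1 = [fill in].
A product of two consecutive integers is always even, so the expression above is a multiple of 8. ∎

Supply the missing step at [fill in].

4z(z + 1)

(2z+1)^2 - 1 = 4z^2 + 4z + 1 - 1 = 4z^2 + 4z = 4z(z+1).
Since z and z+1 are consecutive, z(z+1) is even, and 4·(even) is a multiple of 8.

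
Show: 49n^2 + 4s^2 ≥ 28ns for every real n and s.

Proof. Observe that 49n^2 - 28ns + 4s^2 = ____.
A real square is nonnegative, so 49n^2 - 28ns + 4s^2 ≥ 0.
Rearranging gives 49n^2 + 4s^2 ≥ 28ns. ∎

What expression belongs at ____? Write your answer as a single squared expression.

(7n - 2s)^2

The leading and trailing coefficients are 7^2 and 2^2, and 28 = 2·7·2, so the trinomial is (7n - 2s)^2.
Hence 49n^2 - 28ns + 4s^2 ≥ 0.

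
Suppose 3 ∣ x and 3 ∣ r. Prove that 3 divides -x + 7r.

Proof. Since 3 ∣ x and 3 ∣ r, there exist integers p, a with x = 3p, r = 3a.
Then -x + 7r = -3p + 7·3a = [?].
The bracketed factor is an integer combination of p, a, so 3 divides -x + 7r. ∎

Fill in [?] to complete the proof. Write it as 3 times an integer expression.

3(7a - p)

Pull the common 3 out of every term: -3p + 7·3a = 3(7a - p).
7a - p is an integer, which exhibits the divisibility.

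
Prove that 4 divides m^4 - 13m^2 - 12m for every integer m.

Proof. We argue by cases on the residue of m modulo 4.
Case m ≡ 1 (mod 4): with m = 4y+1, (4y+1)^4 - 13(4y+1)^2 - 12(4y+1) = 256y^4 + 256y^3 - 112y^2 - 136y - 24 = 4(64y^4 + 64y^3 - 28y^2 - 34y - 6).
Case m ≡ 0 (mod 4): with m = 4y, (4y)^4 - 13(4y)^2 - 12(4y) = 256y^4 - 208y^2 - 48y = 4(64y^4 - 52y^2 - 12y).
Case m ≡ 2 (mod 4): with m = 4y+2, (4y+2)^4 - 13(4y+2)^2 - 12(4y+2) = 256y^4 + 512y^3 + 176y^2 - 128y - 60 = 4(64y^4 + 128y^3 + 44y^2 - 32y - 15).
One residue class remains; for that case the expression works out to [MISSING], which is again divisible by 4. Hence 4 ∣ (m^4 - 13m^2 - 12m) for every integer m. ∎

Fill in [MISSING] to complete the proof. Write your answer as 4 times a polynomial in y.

Only m ≡ 3 (mod 4) is unaccounted for. Put m = 4y+3:
(4y+3)^4 - 13(4y+3)^2 - 12(4y+3) expands to 256y^4 + 768y^3 + 656y^2 + 72y - 72,
and factoring out 4 leaves 4(64y^4 + 192y^3 + 164y^2 + 18y - 18).

4(64y^4 + 192y^3 + 164y^2 + 18y - 18)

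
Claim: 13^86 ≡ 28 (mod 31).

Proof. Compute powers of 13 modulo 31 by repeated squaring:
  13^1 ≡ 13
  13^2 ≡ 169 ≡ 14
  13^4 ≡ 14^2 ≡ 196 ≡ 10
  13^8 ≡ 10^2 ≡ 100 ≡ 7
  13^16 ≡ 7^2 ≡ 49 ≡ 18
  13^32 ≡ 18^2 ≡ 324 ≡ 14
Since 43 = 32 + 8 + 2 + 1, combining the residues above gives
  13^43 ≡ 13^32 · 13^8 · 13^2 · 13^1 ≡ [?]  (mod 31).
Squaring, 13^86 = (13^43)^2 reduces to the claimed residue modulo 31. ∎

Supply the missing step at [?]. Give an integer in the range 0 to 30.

13^32 · 13^8 · 13^2 · 13^1 ≡ 14 · 7 · 14 · 13 = 17836.
17836 mod 31 = 11, so 13^43 ≡ 11 (mod 31).

11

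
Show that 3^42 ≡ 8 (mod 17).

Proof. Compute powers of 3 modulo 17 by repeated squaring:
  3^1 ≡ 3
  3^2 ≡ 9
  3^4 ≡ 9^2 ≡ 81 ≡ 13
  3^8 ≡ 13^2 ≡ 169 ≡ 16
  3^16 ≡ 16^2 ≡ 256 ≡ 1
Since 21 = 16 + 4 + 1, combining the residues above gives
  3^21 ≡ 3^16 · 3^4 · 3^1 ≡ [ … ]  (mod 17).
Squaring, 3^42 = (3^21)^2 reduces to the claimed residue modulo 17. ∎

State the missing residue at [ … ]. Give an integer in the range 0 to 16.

3^16 · 3^4 · 3^1 ≡ 1 · 13 · 3 = 39.
39 mod 17 = 5, so 3^21 ≡ 5 (mod 17).

5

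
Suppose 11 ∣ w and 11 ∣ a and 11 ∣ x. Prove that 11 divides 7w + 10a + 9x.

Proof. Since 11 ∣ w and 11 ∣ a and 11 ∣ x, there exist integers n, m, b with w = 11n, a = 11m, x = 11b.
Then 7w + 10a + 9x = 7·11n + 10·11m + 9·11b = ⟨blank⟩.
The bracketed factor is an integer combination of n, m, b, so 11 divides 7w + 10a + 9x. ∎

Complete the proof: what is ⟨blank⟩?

Pull the common 11 out of every term: 7·11n + 10·11m + 9·11b = 11(9b + 10m + 7n).
9b + 10m + 7n is an integer, which exhibits the divisibility.

11(9b + 10m + 7n)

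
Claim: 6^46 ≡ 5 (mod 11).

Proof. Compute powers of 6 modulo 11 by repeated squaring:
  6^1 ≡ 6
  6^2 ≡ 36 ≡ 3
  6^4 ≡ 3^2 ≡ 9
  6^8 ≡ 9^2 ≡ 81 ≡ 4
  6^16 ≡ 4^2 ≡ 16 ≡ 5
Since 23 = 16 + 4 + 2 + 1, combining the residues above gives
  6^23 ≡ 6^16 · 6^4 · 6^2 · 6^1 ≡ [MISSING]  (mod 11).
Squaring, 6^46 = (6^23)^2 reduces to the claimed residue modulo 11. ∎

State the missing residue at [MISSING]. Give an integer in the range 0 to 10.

6^16 · 6^4 · 6^2 · 6^1 ≡ 5 · 9 · 3 · 6 = 810.
810 mod 11 = 7, so 6^23 ≡ 7 (mod 11).

7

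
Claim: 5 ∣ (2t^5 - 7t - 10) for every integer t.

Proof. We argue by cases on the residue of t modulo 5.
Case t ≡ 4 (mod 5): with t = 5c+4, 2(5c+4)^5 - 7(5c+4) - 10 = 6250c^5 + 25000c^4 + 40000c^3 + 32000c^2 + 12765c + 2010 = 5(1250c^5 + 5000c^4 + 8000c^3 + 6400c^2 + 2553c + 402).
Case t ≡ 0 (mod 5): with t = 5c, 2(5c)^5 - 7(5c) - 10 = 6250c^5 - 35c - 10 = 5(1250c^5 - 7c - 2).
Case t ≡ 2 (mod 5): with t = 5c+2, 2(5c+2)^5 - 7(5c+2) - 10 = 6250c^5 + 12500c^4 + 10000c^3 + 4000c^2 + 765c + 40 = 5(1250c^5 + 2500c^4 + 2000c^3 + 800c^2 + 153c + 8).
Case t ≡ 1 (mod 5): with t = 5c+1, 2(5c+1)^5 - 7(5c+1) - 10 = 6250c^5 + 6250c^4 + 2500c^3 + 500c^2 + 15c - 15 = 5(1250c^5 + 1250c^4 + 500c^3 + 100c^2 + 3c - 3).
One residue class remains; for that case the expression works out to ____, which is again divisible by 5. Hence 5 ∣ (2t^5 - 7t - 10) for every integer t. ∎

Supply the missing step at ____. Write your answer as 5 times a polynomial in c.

The residues treated are {4, 0, 2, 1}, so the missing case is t ≡ 3 (mod 5); write t = 5c+3.
Then 2(5c+3)^5 - 7(5c+3) - 10 = 6250c^5 + 18750c^4 + 22500c^3 + 13500c^2 + 4015c + 455 = 5(1250c^5 + 3750c^4 + 4500c^3 + 2700c^2 + 803c + 91).

5(1250c^5 + 3750c^4 + 4500c^3 + 2700c^2 + 803c + 91)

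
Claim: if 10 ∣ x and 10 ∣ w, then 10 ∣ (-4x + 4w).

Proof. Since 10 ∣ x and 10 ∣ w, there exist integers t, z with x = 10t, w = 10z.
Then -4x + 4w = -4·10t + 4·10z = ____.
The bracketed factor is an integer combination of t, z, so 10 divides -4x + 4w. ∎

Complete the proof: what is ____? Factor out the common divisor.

10(-4t + 4z)

Each term has a factor of 10: -4·10t + 4·10z = 10·(-4t + 4z).
Since -4t + 4z is an integer, 10 ∣ (-4x + 4w).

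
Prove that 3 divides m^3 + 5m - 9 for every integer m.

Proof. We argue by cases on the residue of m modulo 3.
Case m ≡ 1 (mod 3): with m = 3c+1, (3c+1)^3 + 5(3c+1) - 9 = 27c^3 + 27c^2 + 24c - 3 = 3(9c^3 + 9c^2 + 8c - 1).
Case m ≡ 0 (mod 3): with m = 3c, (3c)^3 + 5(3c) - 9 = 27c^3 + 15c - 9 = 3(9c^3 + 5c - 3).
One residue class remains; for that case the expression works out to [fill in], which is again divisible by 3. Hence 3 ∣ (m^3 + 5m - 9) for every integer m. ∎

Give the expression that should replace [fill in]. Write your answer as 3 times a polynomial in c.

3(9c^3 + 18c^2 + 17c + 3)

Only m ≡ 2 (mod 3) is unaccounted for. Put m = 3c+2:
(3c+2)^3 + 5(3c+2) - 9 expands to 27c^3 + 54c^2 + 51c + 9,
and factoring out 3 leaves 3(9c^3 + 18c^2 + 17c + 3).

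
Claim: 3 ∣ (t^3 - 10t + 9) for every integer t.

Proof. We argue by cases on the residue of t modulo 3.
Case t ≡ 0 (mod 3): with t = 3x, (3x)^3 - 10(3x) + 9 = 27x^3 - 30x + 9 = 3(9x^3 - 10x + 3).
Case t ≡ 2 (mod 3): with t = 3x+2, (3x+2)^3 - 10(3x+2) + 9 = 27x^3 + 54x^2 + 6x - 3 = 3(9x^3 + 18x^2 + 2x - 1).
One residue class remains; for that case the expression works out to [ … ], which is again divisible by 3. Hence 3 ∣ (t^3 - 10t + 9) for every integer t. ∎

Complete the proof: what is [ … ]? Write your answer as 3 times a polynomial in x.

3(9x^3 + 9x^2 - 7x)

Only t ≡ 1 (mod 3) is unaccounted for. Put t = 3x+1:
(3x+1)^3 - 10(3x+1) + 9 expands to 27x^3 + 27x^2 - 21x,
and factoring out 3 leaves 3(9x^3 + 9x^2 - 7x).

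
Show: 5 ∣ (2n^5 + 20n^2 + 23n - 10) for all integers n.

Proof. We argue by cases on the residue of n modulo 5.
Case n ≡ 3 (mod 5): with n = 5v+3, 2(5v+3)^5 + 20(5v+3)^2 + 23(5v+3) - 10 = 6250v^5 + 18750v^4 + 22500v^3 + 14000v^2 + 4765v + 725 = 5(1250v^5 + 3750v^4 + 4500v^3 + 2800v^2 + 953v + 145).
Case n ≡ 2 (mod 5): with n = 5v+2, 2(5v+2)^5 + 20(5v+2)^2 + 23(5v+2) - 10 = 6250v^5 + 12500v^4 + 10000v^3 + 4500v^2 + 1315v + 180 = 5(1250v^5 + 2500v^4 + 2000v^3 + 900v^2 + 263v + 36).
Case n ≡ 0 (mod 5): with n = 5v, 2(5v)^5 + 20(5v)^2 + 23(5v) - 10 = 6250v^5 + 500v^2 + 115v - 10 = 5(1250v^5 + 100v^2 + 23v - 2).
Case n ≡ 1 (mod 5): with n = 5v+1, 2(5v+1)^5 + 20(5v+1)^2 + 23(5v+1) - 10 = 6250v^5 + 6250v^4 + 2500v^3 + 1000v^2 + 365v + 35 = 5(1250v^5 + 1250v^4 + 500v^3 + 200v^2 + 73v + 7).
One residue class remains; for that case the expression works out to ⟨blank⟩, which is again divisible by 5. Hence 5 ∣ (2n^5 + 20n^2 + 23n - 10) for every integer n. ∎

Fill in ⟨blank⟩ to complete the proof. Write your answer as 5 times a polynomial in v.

5(1250v^5 + 5000v^4 + 8000v^3 + 6500v^2 + 2743v + 490)

Only n ≡ 4 (mod 5) is unaccounted for. Put n = 5v+4:
2(5v+4)^5 + 20(5v+4)^2 + 23(5v+4) - 10 expands to 6250v^5 + 25000v^4 + 40000v^3 + 32500v^2 + 13715v + 2450,
and factoring out 5 leaves 5(1250v^5 + 5000v^4 + 8000v^3 + 6500v^2 + 2743v + 490).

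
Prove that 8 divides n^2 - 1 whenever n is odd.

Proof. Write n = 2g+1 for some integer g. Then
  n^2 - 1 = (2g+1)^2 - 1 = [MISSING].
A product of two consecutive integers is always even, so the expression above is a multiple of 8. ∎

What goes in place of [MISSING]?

(2g+1)^2 - 1 = 4g^2 + 4g + 1 - 1 = 4g^2 + 4g = 4g(g+1).
Since g and g+1 are consecutive, g(g+1) is even, and 4·(even) is a multiple of 8.

4g(g + 1)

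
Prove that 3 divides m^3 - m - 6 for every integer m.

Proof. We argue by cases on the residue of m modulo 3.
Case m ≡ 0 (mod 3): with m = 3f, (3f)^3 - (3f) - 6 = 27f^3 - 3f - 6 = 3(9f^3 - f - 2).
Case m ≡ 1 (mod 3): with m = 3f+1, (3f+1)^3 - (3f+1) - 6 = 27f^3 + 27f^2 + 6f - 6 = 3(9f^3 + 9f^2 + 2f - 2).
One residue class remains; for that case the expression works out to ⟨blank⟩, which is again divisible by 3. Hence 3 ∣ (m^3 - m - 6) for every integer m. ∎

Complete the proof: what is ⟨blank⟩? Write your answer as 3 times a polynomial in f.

The residues treated are {0, 1}, so the missing case is m ≡ 2 (mod 3); write m = 3f+2.
Then (3f+2)^3 - (3f+2) - 6 = 27f^3 + 54f^2 + 33f = 3(9f^3 + 18f^2 + 11f).

3(9f^3 + 18f^2 + 11f)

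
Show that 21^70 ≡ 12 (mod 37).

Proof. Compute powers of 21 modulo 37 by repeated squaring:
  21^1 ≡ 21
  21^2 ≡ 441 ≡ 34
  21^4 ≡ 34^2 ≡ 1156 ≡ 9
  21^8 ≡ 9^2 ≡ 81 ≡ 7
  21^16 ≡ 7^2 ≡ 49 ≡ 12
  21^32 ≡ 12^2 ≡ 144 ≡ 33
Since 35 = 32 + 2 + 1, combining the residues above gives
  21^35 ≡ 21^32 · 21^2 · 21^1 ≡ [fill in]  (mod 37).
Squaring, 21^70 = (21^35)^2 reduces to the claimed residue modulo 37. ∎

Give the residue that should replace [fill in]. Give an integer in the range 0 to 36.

21^32 · 21^2 · 21^1 ≡ 33 · 34 · 21 = 23562.
23562 mod 37 = 30, so 21^35 ≡ 30 (mod 37).

30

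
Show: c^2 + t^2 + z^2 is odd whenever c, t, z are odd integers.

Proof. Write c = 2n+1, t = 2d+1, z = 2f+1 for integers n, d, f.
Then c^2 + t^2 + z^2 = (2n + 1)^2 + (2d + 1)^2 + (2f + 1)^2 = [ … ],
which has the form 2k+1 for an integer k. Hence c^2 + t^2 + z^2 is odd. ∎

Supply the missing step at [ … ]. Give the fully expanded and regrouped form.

2(2d^2 + 2d + 2f^2 + 2f + 2n^2 + 2n + 1) + 1

(2n + 1)^2 + (2d + 1)^2 + (2f + 1)^2 = 4d^2 + 4d + 4f^2 + 4f + 4n^2 + 4n + 3
= 2(2d^2 + 2d + 2f^2 + 2f + 2n^2 + 2n + 1) + 1.
Since 2d^2 + 2d + 2f^2 + 2f + 2n^2 + 2n + 1 is an integer, the sum of squares is of the form 2k+1 for an integer k.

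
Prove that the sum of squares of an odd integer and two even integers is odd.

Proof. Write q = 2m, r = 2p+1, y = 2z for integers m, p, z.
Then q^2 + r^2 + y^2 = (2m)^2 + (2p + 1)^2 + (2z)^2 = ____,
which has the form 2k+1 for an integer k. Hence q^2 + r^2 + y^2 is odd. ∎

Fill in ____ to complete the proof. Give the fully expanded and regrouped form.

2(2m^2 + 2p^2 + 2p + 2z^2) + 1

Expanding: (2m)^2 + (2p + 1)^2 + (2z)^2 = 4m^2 + 4p^2 + 4p + 4z^2 + 1.
Every term except the constant is even, so this is 2(2m^2 + 2p^2 + 2p + 2z^2) + 1,
and 2m^2 + 2p^2 + 2p + 2z^2 ∈ ℤ gives the required form.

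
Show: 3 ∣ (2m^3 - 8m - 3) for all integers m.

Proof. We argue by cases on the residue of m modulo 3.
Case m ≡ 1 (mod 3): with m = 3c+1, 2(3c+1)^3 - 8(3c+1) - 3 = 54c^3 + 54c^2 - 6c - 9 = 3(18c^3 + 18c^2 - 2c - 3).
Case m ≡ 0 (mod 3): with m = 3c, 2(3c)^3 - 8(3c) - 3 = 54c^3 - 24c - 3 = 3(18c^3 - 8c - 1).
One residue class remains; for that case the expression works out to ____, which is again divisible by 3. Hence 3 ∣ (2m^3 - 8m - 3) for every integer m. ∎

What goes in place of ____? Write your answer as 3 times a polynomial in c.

Only m ≡ 2 (mod 3) is unaccounted for. Put m = 3c+2:
2(3c+2)^3 - 8(3c+2) - 3 expands to 54c^3 + 108c^2 + 48c - 3,
and factoring out 3 leaves 3(18c^3 + 36c^2 + 16c - 1).

3(18c^3 + 36c^2 + 16c - 1)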